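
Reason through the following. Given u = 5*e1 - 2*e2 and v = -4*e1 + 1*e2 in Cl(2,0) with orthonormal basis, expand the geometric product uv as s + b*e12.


Expand: (5*e1 - 2*e2)(-4*e1 + 1*e2)
= 5*(-4)*e1e1 + 5*1*e1e2 + (-2)*(-4)*e2e1 + (-2)*1*e2e2
Using e1^2 = e2^2 = 1, e2e1 = -e1e2:
Scalar part s = 5*(-4) + (-2)*1 = -20 + (-2) = -22
Bivector part b = 5*1 - (-2)*(-4) = 5 - 8 = -3
uv = -22 - 3*e12


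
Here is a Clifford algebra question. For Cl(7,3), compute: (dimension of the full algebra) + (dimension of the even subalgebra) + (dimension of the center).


n = 7 + 3 = 10
Total dim = 2^10 = 1024
Even subalgebra dim = 2^9 = 512
n is even, so center dim = 1
Sum = 1024 + 512 + 1 = 1537


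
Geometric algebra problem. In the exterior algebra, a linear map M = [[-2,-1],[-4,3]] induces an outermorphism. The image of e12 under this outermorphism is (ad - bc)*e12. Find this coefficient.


The outermorphism of a linear map f sends e1^e2 to f(e1)^f(e2).
f(e1) = -2*e1 - 4*e2
f(e2) = -1*e1 + 3*e2
f(e1) ^ f(e2) = (-2*e1 - 4*e2) ^ (-1*e1 + 3*e2)
= (-2)*3*e12 + (-4)*(-1)*e21
= (-6 - 4)*e12
= -10*e12
Coefficient = -10


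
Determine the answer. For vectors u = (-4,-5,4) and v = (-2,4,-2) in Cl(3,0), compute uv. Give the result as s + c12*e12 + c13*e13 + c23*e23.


In Cl(3,0): e_i^2 = 1, e_ie_j = -e_je_i for i != j.
Scalar part = u . v = (-4)*(-2) + (-5)*4 + 4*(-2)
= 8 + (-20) + (-8) = -20
e12 coeff = (-4)*4 - (-5)*(-2) = -16 - 10 = -26
e13 coeff = (-4)*(-2) - 4*(-2) = 8 - (-8) = 16
e23 coeff = (-5)*(-2) - 4*4 = 10 - 16 = -6
uv = -20 - 26*e12 + 16*e13 - 6*e23


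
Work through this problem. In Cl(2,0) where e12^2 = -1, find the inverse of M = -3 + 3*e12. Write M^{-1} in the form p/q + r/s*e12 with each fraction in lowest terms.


M = -3 + 3*e12, where e12^2 = -1.
Since M commutes with its reverse ~M = a - b*e12, M * ~M = a^2 - b^2*e12^2 = a^2 + b^2.
So M^{-1} = ~M / (a^2 + b^2) = (a - b*e12)/(a^2 + b^2).
a^2 + b^2 = 9 + 9 = 18
Scalar part = -3/18 = -1/6
Bivector coeff = -3/18 = -1/6
M^{-1} = -1/6 - 1/6*e12


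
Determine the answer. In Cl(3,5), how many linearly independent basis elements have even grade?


Even subalgebra dimension = 2^(n-1)
n = 3 + 5 = 8
2^(8 - 1) = 2^7 = 128
Verification: sum of C(8,k) for even k = 1 + 28 + 70 + 28 + 1 = 128
Result = 128


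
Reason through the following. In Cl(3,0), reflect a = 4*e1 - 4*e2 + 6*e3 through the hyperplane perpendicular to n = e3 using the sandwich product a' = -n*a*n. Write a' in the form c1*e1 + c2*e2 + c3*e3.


Reflection formula: a' = -n*a*n, with n = e3 (unit vector, n^2 = 1).
For reflection through hyperplane perp to e3:
The component along e3 flips sign, others stay.
a = (4, -4, 6)
a' = (4, -4, -6)
a' = 4*e1 - 4*e2 - 6*e3


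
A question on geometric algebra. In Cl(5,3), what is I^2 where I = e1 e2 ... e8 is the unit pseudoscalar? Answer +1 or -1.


The pseudoscalar I = e1...e_n (product of all n generators) of Cl(p,q) satisfies I^2 = (-1)^(q + n(n-1)/2).
p = 5, q = 3, n = p + q = 8
n(n-1)/2 = 8 * 7 / 2 = 28
Exponent = q + n(n-1)/2 = 3 + 28 = 31
I^2 = (-1)^31 = -1


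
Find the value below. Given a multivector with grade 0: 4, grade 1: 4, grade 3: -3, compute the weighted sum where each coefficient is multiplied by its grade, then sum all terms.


Grade-weighted sum = sum of grade_k * coefficient_k
0*4 = 0
1*4 = 4
3*(-3) = -9
Total = 0 + 4 + (-9) = -5


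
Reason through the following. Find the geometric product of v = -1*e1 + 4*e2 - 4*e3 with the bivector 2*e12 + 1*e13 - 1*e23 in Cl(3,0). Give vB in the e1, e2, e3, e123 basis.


vB has grade-1 (vector) and grade-3 (trivector) parts: vB = (v _| B) + (v ^ B).
Vector part <vB>_1:
  e1: -v2*b12 - v3*b13 = -(4)*(2) - (-4)*(1) = -4
  e2: v1*b12 - v3*b23 = (-1)*(2) - (-4)*(-1) = -6
  e3: v1*b13 + v2*b23 = (-1)*(1) + (4)*(-1) = -5
Trivector part <vB>_3:
  e123: v1*b23 - v2*b13 + v3*b12 = (-1)*(-1) - (4)*(1) + (-4)*(2) = -11
vB = -4*e1 - 6*e2 - 5*e3 - 11*e123


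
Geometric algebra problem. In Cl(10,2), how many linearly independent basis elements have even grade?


Even subalgebra dimension = 2^(n-1)
n = 10 + 2 = 12
2^(12 - 1) = 2^11 = 2048
Verification: sum of C(12,k) for even k = 1 + 66 + 495 + 924 + 495 + 66 + 1 = 2048
Result = 2048


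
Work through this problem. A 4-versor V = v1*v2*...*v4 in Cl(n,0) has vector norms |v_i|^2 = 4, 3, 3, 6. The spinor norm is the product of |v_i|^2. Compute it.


Spinor norm N(V) = |v1|^2 * |v2|^2 * ... * |v4|^2
= 4 * 3 * 3 * 6
Running product: 4, 12, 36, 216
N(V) = 216


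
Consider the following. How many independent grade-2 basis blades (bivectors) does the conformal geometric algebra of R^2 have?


The conformal model of R^2 uses Cl(3,1) with m = 2 + 2 = 4 generators.
Number of grade-2 blades = C(m, 2) = C(4, 2)
= 4*3/2 = 6


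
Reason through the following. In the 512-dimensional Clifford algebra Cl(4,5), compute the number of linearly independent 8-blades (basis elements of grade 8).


Number of grade-k basis blades in Cl(p,q) with n = p + q is C(n, k).
n = 4 + 5 = 9
C(9, 8) = 9! / (8! * 1!)
= 362880 / (40320 * 1)
= 9


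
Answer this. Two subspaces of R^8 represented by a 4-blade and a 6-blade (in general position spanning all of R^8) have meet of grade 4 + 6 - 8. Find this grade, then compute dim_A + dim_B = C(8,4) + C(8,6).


Meet grade = grade(A) + grade(B) - n
= 4 + 6 - 8 = 2
C(8,4) = 70
C(8,6) = 28
dim_A + dim_B = 70 + 28 = 98


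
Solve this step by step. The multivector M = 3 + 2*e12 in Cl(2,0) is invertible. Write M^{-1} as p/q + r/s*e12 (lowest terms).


M = 3 + 2*e12, where e12^2 = -1.
Since M commutes with its reverse ~M = a - b*e12, M * ~M = a^2 - b^2*e12^2 = a^2 + b^2.
So M^{-1} = ~M / (a^2 + b^2) = (a - b*e12)/(a^2 + b^2).
a^2 + b^2 = 9 + 4 = 13
Scalar part = 3/13 = 3/13
Bivector coeff = -2/13 = -2/13
M^{-1} = 3/13 - 2/13*e12


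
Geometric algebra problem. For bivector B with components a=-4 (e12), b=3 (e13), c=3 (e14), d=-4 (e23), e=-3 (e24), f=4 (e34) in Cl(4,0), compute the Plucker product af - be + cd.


Plucker relation: af - be + cd
a*f = (-4)*4 = -16
b*e = 3*(-3) = -9
c*d = 3*(-4) = -12
af - be + cd = -16 - (-9) + (-12)
= -19


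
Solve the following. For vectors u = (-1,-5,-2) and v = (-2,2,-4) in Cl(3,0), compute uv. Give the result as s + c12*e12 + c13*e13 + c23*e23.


In Cl(3,0): e_i^2 = 1, e_ie_j = -e_je_i for i != j.
Scalar part = u . v = (-1)*(-2) + (-5)*2 + (-2)*(-4)
= 2 + (-10) + 8 = 0
e12 coeff = (-1)*2 - (-5)*(-2) = -2 - 10 = -12
e13 coeff = (-1)*(-4) - (-2)*(-2) = 4 - 4 = 0
e23 coeff = (-5)*(-4) - (-2)*2 = 20 - (-4) = 24
uv = 0 - 12*e12 + 0*e13 + 24*e23


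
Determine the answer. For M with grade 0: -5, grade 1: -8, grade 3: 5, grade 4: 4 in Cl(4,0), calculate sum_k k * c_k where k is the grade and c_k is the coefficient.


Grade-weighted sum = sum of grade_k * coefficient_k
0*(-5) = 0
1*(-8) = -8
3*5 = 15
4*4 = 16
Total = 0 + (-8) + 15 + 16 = 23


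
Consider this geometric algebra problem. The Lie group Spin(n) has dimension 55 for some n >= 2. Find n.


dim Spin(n) = dim so(n) = n(n-1)/2.
Solve n(n-1)/2 = 55, i.e. n^2 - n - 110 = 0.
Discriminant = 1 + 8*55 = 441
n = (1 + sqrt(441))/2 = (1 + 21)/2 = 11


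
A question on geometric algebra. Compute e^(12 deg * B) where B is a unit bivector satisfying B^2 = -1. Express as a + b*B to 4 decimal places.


For a unit bivector B with B^2 = -1, the exponential series gives
e^(theta*B) = cos(theta) + sin(theta)*B (the GA analogue of Euler's formula).
theta = 12 degrees = 0.20944 rad
cos(12 deg) = 0.9781
sin(12 deg) = 0.2079
exp(theta*B) = 0.9781 + 0.2079*B


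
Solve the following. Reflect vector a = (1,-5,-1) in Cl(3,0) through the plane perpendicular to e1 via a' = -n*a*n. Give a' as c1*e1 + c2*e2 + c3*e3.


Reflection formula: a' = -n*a*n, with n = e1 (unit vector, n^2 = 1).
For reflection through hyperplane perp to e1:
The component along e1 flips sign, others stay.
a = (1, -5, -1)
a' = (-1, -5, -1)
a' = -1*e1 - 5*e2 - 1*e3


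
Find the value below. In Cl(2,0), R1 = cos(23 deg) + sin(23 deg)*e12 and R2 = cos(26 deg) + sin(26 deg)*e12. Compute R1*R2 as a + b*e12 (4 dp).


Same-plane rotors commute and their half-angles add:
R1*R2 = cos(a1 + a2) + sin(a1 + a2)*e12.
a1 + a2 = 23 + 26 = 49 deg
cos(49 deg) = 0.6561
sin(49 deg) = 0.7547
R1*R2 = 0.6561 + 0.7547*e12


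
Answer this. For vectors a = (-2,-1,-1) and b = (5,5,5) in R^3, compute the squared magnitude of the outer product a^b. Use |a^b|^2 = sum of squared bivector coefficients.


a wedge b = (a1*b2 - a2*b1)*e12 + (a1*b3 - a3*b1)*e13 + (a2*b3 - a3*b2)*e23
e12 coeff: (-2)*5 - (-1)*5 = -10 - (-5) = -5
e13 coeff: (-2)*5 - (-1)*5 = -10 - (-5) = -5
e23 coeff: (-1)*5 - (-1)*5 = -5 - (-5) = 0
|a wedge b|^2 = (-5)^2 + (-5)^2 + 0^2
= 25 + 25 + 0
= 50


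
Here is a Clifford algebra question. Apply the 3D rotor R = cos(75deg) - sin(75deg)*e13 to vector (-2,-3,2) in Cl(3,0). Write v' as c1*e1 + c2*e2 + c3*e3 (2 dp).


Rotor R = cos(75deg) - sin(75deg)*e13
Rotation angle theta = 2 * 75 = 150 degrees in the e13 plane (e1 -> e3).
The component perpendicular to the plane (e2) is invariant: v'_2 = v2 = -3.00
cos(150deg) = -0.8660, sin(150deg) = 0.5000
v'_1 = v1*cos(theta) - v3*sin(theta) = -2*(-0.8660) - 2*0.5000 = 0.73
v'_3 = v1*sin(theta) + v3*cos(theta) = -2*0.5000 + 2*(-0.8660) = -2.73
v' = 0.73*e1 - 3.00*e2 - 2.73*e3


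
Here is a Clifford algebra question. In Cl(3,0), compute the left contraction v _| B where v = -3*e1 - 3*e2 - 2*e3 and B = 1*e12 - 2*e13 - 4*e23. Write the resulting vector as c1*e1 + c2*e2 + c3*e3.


Left contraction v _| B = <vB>_1 (grade-1 part of the geometric product vB).
Using e1_|e12 = e2, e2_|e12 = -e1, e1_|e13 = e3, e3_|e13 = -e1, e2_|e23 = e3, e3_|e23 = -e2:
e1 coeff: -v2*b12 - v3*b13 = -(-3)*(1) - (-2)*(-2) = -1
e2 coeff: v1*b12 - v3*b23 = (-3)*(1) - (-2)*(-4) = -11
e3 coeff: v1*b13 + v2*b23 = (-3)*(-2) + (-3)*(-4) = 18
v _| B = -1*e1 - 11*e2 + 18*e3


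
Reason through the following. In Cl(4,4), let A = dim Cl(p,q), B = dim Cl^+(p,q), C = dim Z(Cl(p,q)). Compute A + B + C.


n = 4 + 4 = 8
Total dim = 2^8 = 256
Even subalgebra dim = 2^7 = 128
n is even, so center dim = 1
Sum = 256 + 128 + 1 = 385


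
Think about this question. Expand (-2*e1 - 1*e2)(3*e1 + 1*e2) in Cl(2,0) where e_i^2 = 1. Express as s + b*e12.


Expand: (-2*e1 - 1*e2)(3*e1 + 1*e2)
= (-2)*3*e1e1 + (-2)*1*e1e2 + (-1)*3*e2e1 + (-1)*1*e2e2
Using e1^2 = e2^2 = 1, e2e1 = -e1e2:
Scalar part s = (-2)*3 + (-1)*1 = -6 + (-1) = -7
Bivector part b = (-2)*1 - (-1)*3 = -2 - (-3) = 1
uv = -7 + 1*e12


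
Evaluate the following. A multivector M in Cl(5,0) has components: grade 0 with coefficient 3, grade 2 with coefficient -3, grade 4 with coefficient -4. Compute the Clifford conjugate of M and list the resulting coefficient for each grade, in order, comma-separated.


Clifford conjugate sign for grade k: (-1)^(k(k+1)/2)
Grade 0: (-1)^(0*1/2) = (-1)^0 = 1, coeff 3 -> 3
Grade 2: (-1)^(2*3/2) = (-1)^3 = -1, coeff -3 -> 3
Grade 4: (-1)^(4*5/2) = (-1)^10 = 1, coeff -4 -> -4
Conjugated coefficients: 3, 3, -4


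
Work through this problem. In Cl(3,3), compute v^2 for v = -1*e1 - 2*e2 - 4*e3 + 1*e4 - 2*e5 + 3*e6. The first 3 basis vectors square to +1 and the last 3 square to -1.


v^2 = sum of c_i^2 * e_i^2
Positive signature terms (e_i^2 = +1): (-1)^2 + (-2)^2 + (-4)^2 = 21
Negative signature terms (e_j^2 = -1): 1^2 + (-2)^2 + 3^2 = 14
v^2 = 21 - 14 = 7


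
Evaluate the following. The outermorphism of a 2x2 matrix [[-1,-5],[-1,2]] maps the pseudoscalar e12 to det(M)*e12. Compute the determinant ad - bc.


The outermorphism of a linear map f sends e1^e2 to f(e1)^f(e2).
f(e1) = -1*e1 - 1*e2
f(e2) = -5*e1 + 2*e2
f(e1) ^ f(e2) = (-1*e1 - 1*e2) ^ (-5*e1 + 2*e2)
= (-1)*2*e12 + (-1)*(-5)*e21
= (-2 - 5)*e12
= -7*e12
Coefficient = -7


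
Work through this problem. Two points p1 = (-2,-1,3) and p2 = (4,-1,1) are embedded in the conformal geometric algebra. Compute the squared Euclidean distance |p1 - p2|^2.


p1 - p2 = (-6, 0, 2)
|p1 - p2|^2 = (-6)^2 + 0^2 + 2^2
= 36 + 0 + 4
= 40


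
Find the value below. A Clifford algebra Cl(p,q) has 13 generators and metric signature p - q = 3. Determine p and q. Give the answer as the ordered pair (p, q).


We need p + q = 13 and p - q = 3.
Adding: 2p = 13 + 3 = 16, so p = 8.
Then q = 13 - 8 = 5.
(p, q) = (8, 5)


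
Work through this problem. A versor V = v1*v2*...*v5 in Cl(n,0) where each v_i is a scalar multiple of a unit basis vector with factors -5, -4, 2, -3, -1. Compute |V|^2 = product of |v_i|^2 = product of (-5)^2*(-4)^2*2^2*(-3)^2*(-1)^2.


Each vector v_i has |v_i|^2 = s_i^2
Squared scales: (-5)^2 = 25, (-4)^2 = 16, 2^2 = 4, (-3)^2 = 9, (-1)^2 = 1
|V|^2 = 25 * 16 * 4 * 9 * 1
= 14400


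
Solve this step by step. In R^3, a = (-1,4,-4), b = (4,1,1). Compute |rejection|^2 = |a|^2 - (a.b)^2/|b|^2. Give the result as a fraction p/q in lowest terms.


|a|^2 = (-1)^2 + 4^2 + (-4)^2 = 33
|b|^2 = 4^2 + 1^2 + 1^2 = 18
a . b = (-1)*4 + 4*1 + (-4)*1 = -4
(a.b)^2 = (-4)^2 = 16
|rej|^2 = 33 - 16/18
= (594 - 16)/18
= 578/18
In lowest terms: 289/9


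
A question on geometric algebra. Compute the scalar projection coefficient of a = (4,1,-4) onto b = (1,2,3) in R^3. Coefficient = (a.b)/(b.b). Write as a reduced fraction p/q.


Projection coefficient = (a . b) / (b . b)
a . b = 4*1 + 1*2 + (-4)*3
= 4 + 2 + (-12) = -6
b . b = 1^2 + 2^2 + 3^2
= 1 + 4 + 9 = 14
Coefficient = -6/14
In lowest terms: -3/7


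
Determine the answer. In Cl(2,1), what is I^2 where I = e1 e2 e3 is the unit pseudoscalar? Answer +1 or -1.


The pseudoscalar I = e1...e_n (product of all n generators) of Cl(p,q) satisfies I^2 = (-1)^(q + n(n-1)/2).
p = 2, q = 1, n = p + q = 3
n(n-1)/2 = 3 * 2 / 2 = 3
Exponent = q + n(n-1)/2 = 1 + 3 = 4
I^2 = (-1)^4 = +1


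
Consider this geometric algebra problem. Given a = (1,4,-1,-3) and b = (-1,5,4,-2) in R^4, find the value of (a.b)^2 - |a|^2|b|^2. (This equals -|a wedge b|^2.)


a . b = 1*(-1) + 4*5 + (-1)*4 + (-3)*(-2)
= -1 + 20 + (-4) + 6 = 21
|a|^2 = 1^2 + 4^2 + (-1)^2 + (-3)^2 = 27
|b|^2 = (-1)^2 + 5^2 + 4^2 + (-2)^2 = 46
(a.b)^2 = 21^2 = 441
|a|^2 * |b|^2 = 27 * 46 = 1242
Result = 441 - 1242 = -801


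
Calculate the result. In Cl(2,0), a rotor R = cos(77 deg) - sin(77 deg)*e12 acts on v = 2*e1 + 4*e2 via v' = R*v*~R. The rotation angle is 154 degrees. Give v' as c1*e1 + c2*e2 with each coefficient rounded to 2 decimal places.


Rotor R = cos(77deg) - sin(77deg)*e12
Rotation angle theta = 2 * 77 = 154 degrees
v' = R*v*~R rotates v by theta.
cos(154deg) = -0.8988, sin(154deg) = 0.4384
v'_1 = 2*cos(154deg) - 4*sin(154deg)
= 2*(-0.8988) - 4*0.4384
= -3.55
v'_2 = 2*sin(154deg) + 4*cos(154deg)
= 2*0.4384 + 4*(-0.8988)
= -2.72
v' = -3.55*e1 - 2.72*e2


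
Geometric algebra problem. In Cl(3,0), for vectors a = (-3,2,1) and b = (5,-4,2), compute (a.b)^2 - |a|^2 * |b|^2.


a . b = (-3)*5 + 2*(-4) + 1*2
= -15 + (-8) + 2 = -21
|a|^2 = (-3)^2 + 2^2 + 1^2 = 14
|b|^2 = 5^2 + (-4)^2 + 2^2 = 45
(a.b)^2 = (-21)^2 = 441
|a|^2 * |b|^2 = 14 * 45 = 630
Result = 441 - 630 = -189


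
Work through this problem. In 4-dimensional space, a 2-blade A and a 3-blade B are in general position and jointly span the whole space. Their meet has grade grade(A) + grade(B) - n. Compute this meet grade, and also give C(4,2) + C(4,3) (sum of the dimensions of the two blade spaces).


Meet grade = grade(A) + grade(B) - n
= 2 + 3 - 4 = 1
C(4,2) = 6
C(4,3) = 4
dim_A + dim_B = 6 + 4 = 10


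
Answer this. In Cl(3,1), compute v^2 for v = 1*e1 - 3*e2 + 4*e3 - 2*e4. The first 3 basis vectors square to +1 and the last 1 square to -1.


v^2 = sum of c_i^2 * e_i^2
Positive signature terms (e_i^2 = +1): 1^2 + (-3)^2 + 4^2 = 26
Negative signature terms (e_j^2 = -1): (-2)^2 = 4
v^2 = 26 - 4 = 22


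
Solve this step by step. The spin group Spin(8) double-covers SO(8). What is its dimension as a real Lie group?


Spin(n) double-covers SO(n); both have Lie algebra so(n) of dimension n(n-1)/2.
n = 8
n(n-1) = 8 * 7 = 56
dim Spin(8) = 56/2 = 28


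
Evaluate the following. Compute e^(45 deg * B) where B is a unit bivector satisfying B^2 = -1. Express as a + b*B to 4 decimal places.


For a unit bivector B with B^2 = -1, the exponential series gives
e^(theta*B) = cos(theta) + sin(theta)*B (the GA analogue of Euler's formula).
theta = 45 degrees = 0.785398 rad
cos(45 deg) = 0.7071
sin(45 deg) = 0.7071
exp(theta*B) = 0.7071 + 0.7071*B


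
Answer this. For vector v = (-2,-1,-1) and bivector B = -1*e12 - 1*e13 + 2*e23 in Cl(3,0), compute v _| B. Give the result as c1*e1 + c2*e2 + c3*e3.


Left contraction v _| B = <vB>_1 (grade-1 part of the geometric product vB).
Using e1_|e12 = e2, e2_|e12 = -e1, e1_|e13 = e3, e3_|e13 = -e1, e2_|e23 = e3, e3_|e23 = -e2:
e1 coeff: -v2*b12 - v3*b13 = -(-1)*(-1) - (-1)*(-1) = -2
e2 coeff: v1*b12 - v3*b23 = (-2)*(-1) - (-1)*(2) = 4
e3 coeff: v1*b13 + v2*b23 = (-2)*(-1) + (-1)*(2) = 0
v _| B = -2*e1 + 4*e2 + 0*e3


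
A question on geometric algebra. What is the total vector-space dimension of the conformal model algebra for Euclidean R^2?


The conformal model of R^2 uses Cl(3,1): the 2 Euclidean generators plus two extra orthogonal generators e+ (e+^2 = +1) and e- (e-^2 = -1), from which the null vectors e0, einf are built.
Number of generators m = 2 + 2 = 4.
dim Cl(p,q) = 2^m = 2^4 = 16


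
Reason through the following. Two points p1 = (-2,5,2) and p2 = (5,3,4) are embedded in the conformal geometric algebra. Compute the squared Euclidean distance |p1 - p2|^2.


p1 - p2 = (-7, 2, -2)
|p1 - p2|^2 = (-7)^2 + 2^2 + (-2)^2
= 49 + 4 + 4
= 57


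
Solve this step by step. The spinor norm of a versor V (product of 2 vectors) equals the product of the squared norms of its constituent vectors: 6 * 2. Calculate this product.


Spinor norm N(V) = |v1|^2 * |v2|^2 * ... * |v2|^2
= 6 * 2
Running product: 6, 12
N(V) = 12


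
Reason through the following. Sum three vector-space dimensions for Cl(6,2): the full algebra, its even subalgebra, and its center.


n = 6 + 2 = 8
Total dim = 2^8 = 256
Even subalgebra dim = 2^7 = 128
n is even, so center dim = 1
Sum = 256 + 128 + 1 = 385


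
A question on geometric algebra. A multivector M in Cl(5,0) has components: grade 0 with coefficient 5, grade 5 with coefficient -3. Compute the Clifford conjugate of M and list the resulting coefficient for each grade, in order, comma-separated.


Clifford conjugate sign for grade k: (-1)^(k(k+1)/2)
Grade 0: (-1)^(0*1/2) = (-1)^0 = 1, coeff 5 -> 5
Grade 5: (-1)^(5*6/2) = (-1)^15 = -1, coeff -3 -> 3
Conjugated coefficients: 5, 3


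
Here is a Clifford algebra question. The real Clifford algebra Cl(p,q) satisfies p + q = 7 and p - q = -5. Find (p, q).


We need p + q = 7 and p - q = -5.
Adding: 2p = 7 + (-5) = 2, so p = 1.
Then q = 7 - 1 = 6.
(p, q) = (1, 6)


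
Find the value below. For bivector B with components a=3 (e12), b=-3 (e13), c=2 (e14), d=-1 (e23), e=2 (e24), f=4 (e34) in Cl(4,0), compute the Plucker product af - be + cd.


Plucker relation: af - be + cd
a*f = 3*4 = 12
b*e = (-3)*2 = -6
c*d = 2*(-1) = -2
af - be + cd = 12 - (-6) + (-2)
= 16


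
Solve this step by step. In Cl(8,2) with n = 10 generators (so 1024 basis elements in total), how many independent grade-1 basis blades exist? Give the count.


Number of grade-k basis blades in Cl(p,q) with n = p + q is C(n, k).
n = 8 + 2 = 10
C(10, 1) = 10! / (1! * 9!)
= 3628800 / (1 * 362880)
= 10


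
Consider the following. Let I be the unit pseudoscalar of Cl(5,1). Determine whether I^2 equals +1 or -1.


The pseudoscalar I = e1...e_n (product of all n generators) of Cl(p,q) satisfies I^2 = (-1)^(q + n(n-1)/2).
p = 5, q = 1, n = p + q = 6
n(n-1)/2 = 6 * 5 / 2 = 15
Exponent = q + n(n-1)/2 = 1 + 15 = 16
I^2 = (-1)^16 = +1


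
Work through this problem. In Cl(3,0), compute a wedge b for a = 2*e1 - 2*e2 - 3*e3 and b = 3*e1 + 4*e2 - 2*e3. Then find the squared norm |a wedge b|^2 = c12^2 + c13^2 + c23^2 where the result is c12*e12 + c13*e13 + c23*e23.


a wedge b = (a1*b2 - a2*b1)*e12 + (a1*b3 - a3*b1)*e13 + (a2*b3 - a3*b2)*e23
e12 coeff: 2*4 - (-2)*3 = 8 - (-6) = 14
e13 coeff: 2*(-2) - (-3)*3 = -4 - (-9) = 5
e23 coeff: (-2)*(-2) - (-3)*4 = 4 - (-12) = 16
|a wedge b|^2 = 14^2 + 5^2 + 16^2
= 196 + 25 + 256
= 477


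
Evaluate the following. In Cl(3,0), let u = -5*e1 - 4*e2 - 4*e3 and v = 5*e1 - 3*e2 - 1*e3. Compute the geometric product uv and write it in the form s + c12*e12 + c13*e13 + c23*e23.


In Cl(3,0): e_i^2 = 1, e_ie_j = -e_je_i for i != j.
Scalar part = u . v = (-5)*5 + (-4)*(-3) + (-4)*(-1)
= -25 + 12 + 4 = -9
e12 coeff = (-5)*(-3) - (-4)*5 = 15 - (-20) = 35
e13 coeff = (-5)*(-1) - (-4)*5 = 5 - (-20) = 25
e23 coeff = (-4)*(-1) - (-4)*(-3) = 4 - 12 = -8
uv = -9 + 35*e12 + 25*e13 - 8*e23


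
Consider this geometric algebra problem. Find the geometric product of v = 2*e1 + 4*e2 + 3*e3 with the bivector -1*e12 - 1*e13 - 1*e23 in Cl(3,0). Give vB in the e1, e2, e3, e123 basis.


vB has grade-1 (vector) and grade-3 (trivector) parts: vB = (v _| B) + (v ^ B).
Vector part <vB>_1:
  e1: -v2*b12 - v3*b13 = -(4)*(-1) - (3)*(-1) = 7
  e2: v1*b12 - v3*b23 = (2)*(-1) - (3)*(-1) = 1
  e3: v1*b13 + v2*b23 = (2)*(-1) + (4)*(-1) = -6
Trivector part <vB>_3:
  e123: v1*b23 - v2*b13 + v3*b12 = (2)*(-1) - (4)*(-1) + (3)*(-1) = -1
vB = 7*e1 + 1*e2 - 6*e3 - 1*e123


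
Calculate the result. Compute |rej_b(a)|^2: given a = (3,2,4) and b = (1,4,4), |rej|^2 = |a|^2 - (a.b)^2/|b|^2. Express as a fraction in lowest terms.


|a|^2 = 3^2 + 2^2 + 4^2 = 29
|b|^2 = 1^2 + 4^2 + 4^2 = 33
a . b = 3*1 + 2*4 + 4*4 = 27
(a.b)^2 = 27^2 = 729
|rej|^2 = 29 - 729/33
= (957 - 729)/33
= 228/33
In lowest terms: 76/11


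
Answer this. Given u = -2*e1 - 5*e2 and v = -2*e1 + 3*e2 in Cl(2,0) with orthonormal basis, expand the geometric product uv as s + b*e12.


Expand: (-2*e1 - 5*e2)(-2*e1 + 3*e2)
= (-2)*(-2)*e1e1 + (-2)*3*e1e2 + (-5)*(-2)*e2e1 + (-5)*3*e2e2
Using e1^2 = e2^2 = 1, e2e1 = -e1e2:
Scalar part s = (-2)*(-2) + (-5)*3 = 4 + (-15) = -11
Bivector part b = (-2)*3 - (-5)*(-2) = -6 - 10 = -16
uv = -11 - 16*e12


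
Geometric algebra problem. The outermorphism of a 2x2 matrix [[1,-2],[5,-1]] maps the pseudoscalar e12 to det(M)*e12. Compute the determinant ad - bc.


The outermorphism of a linear map f sends e1^e2 to f(e1)^f(e2).
f(e1) = 1*e1 + 5*e2
f(e2) = -2*e1 - 1*e2
f(e1) ^ f(e2) = (1*e1 + 5*e2) ^ (-2*e1 - 1*e2)
= 1*(-1)*e12 + 5*(-2)*e21
= (-1 - (-10))*e12
= 9*e12
Coefficient = 9


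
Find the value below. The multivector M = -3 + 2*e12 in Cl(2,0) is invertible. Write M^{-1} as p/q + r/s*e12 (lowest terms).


M = -3 + 2*e12, where e12^2 = -1.
Since M commutes with its reverse ~M = a - b*e12, M * ~M = a^2 - b^2*e12^2 = a^2 + b^2.
So M^{-1} = ~M / (a^2 + b^2) = (a - b*e12)/(a^2 + b^2).
a^2 + b^2 = 9 + 4 = 13
Scalar part = -3/13 = -3/13
Bivector coeff = -2/13 = -2/13
M^{-1} = -3/13 - 2/13*e12


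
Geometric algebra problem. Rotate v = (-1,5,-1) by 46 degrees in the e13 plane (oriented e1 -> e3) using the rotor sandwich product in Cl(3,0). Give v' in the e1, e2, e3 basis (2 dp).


Rotor R = cos(23deg) - sin(23deg)*e13
Rotation angle theta = 2 * 23 = 46 degrees in the e13 plane (e1 -> e3).
The component perpendicular to the plane (e2) is invariant: v'_2 = v2 = 5.00
cos(46deg) = 0.6947, sin(46deg) = 0.7193
v'_1 = v1*cos(theta) - v3*sin(theta) = -1*0.6947 - (-1)*0.7193 = 0.02
v'_3 = v1*sin(theta) + v3*cos(theta) = -1*0.7193 + (-1)*0.6947 = -1.41
v' = 0.02*e1 + 5.00*e2 - 1.41*e3


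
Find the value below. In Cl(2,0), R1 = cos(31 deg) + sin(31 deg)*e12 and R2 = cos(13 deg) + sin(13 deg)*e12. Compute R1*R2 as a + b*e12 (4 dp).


Same-plane rotors commute and their half-angles add:
R1*R2 = cos(a1 + a2) + sin(a1 + a2)*e12.
a1 + a2 = 31 + 13 = 44 deg
cos(44 deg) = 0.7193
sin(44 deg) = 0.6947
R1*R2 = 0.7193 + 0.6947*e12


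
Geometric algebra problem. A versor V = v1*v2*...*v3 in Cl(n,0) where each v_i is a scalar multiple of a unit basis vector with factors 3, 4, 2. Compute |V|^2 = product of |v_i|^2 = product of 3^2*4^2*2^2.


Each vector v_i has |v_i|^2 = s_i^2
Squared scales: 3^2 = 9, 4^2 = 16, 2^2 = 4
|V|^2 = 9 * 16 * 4
= 576


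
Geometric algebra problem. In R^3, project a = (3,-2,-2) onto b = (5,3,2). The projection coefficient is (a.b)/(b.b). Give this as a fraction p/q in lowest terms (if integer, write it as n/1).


Projection coefficient = (a . b) / (b . b)
a . b = 3*5 + (-2)*3 + (-2)*2
= 15 + (-6) + (-4) = 5
b . b = 5^2 + 3^2 + 2^2
= 25 + 9 + 4 = 38
Coefficient = 5/38
In lowest terms: 5/38


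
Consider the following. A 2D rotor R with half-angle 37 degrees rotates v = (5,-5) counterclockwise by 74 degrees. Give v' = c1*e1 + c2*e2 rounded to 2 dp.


Rotor R = cos(37deg) - sin(37deg)*e12
Rotation angle theta = 2 * 37 = 74 degrees
v' = R*v*~R rotates v by theta.
cos(74deg) = 0.2756, sin(74deg) = 0.9613
v'_1 = 5*cos(74deg) - (-5)*sin(74deg)
= 5*0.2756 - (-5)*0.9613
= 6.18
v'_2 = 5*sin(74deg) + (-5)*cos(74deg)
= 5*0.9613 + (-5)*0.2756
= 3.43
v' = 6.18*e1 + 3.43*e2


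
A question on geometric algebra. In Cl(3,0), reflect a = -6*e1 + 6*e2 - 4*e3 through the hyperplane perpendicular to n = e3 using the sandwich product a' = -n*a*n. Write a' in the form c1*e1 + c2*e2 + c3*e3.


Reflection formula: a' = -n*a*n, with n = e3 (unit vector, n^2 = 1).
For reflection through hyperplane perp to e3:
The component along e3 flips sign, others stay.
a = (-6, 6, -4)
a' = (-6, 6, 4)
a' = -6*e1 + 6*e2 + 4*e3


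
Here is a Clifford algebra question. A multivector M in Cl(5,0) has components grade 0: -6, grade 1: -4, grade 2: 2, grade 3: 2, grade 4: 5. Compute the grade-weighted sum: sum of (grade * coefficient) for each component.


Grade-weighted sum = sum of grade_k * coefficient_k
0*(-6) = 0
1*(-4) = -4
2*2 = 4
3*2 = 6
4*5 = 20
Total = 0 + (-4) + 4 + 6 + 20 = 26


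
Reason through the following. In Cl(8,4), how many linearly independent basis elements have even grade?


Even subalgebra dimension = 2^(n-1)
n = 8 + 4 = 12
2^(12 - 1) = 2^11 = 2048
Verification: sum of C(12,k) for even k = 1 + 66 + 495 + 924 + 495 + 66 + 1 = 2048
Result = 2048


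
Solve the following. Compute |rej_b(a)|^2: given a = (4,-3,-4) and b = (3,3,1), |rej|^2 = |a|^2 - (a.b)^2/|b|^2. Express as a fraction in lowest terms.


|a|^2 = 4^2 + (-3)^2 + (-4)^2 = 41
|b|^2 = 3^2 + 3^2 + 1^2 = 19
a . b = 4*3 + (-3)*3 + (-4)*1 = -1
(a.b)^2 = (-1)^2 = 1
|rej|^2 = 41 - 1/19
= (779 - 1)/19
= 778/19
In lowest terms: 778/19


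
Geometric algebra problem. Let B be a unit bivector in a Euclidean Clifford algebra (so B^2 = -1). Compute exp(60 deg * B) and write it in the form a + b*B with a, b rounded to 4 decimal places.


For a unit bivector B with B^2 = -1, the exponential series gives
e^(theta*B) = cos(theta) + sin(theta)*B (the GA analogue of Euler's formula).
theta = 60 degrees = 1.047198 rad
cos(60 deg) = 0.5000
sin(60 deg) = 0.8660
exp(theta*B) = 0.5000 + 0.8660*B


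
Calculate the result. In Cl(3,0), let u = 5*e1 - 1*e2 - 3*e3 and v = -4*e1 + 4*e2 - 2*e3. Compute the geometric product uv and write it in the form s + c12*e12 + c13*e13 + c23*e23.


In Cl(3,0): e_i^2 = 1, e_ie_j = -e_je_i for i != j.
Scalar part = u . v = 5*(-4) + (-1)*4 + (-3)*(-2)
= -20 + (-4) + 6 = -18
e12 coeff = 5*4 - (-1)*(-4) = 20 - 4 = 16
e13 coeff = 5*(-2) - (-3)*(-4) = -10 - 12 = -22
e23 coeff = (-1)*(-2) - (-3)*4 = 2 - (-12) = 14
uv = -18 + 16*e12 - 22*e13 + 14*e23


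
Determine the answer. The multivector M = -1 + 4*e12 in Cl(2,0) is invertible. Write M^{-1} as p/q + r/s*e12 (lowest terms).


M = -1 + 4*e12, where e12^2 = -1.
Since M commutes with its reverse ~M = a - b*e12, M * ~M = a^2 - b^2*e12^2 = a^2 + b^2.
So M^{-1} = ~M / (a^2 + b^2) = (a - b*e12)/(a^2 + b^2).
a^2 + b^2 = 1 + 16 = 17
Scalar part = -1/17 = -1/17
Bivector coeff = -4/17 = -4/17
M^{-1} = -1/17 - 4/17*e12


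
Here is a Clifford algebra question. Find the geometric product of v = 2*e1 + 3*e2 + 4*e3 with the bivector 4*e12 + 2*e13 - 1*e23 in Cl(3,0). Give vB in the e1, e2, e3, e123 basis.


vB has grade-1 (vector) and grade-3 (trivector) parts: vB = (v _| B) + (v ^ B).
Vector part <vB>_1:
  e1: -v2*b12 - v3*b13 = -(3)*(4) - (4)*(2) = -20
  e2: v1*b12 - v3*b23 = (2)*(4) - (4)*(-1) = 12
  e3: v1*b13 + v2*b23 = (2)*(2) + (3)*(-1) = 1
Trivector part <vB>_3:
  e123: v1*b23 - v2*b13 + v3*b12 = (2)*(-1) - (3)*(2) + (4)*(4) = 8
vB = -20*e1 + 12*e2 + 1*e3 + 8*e123


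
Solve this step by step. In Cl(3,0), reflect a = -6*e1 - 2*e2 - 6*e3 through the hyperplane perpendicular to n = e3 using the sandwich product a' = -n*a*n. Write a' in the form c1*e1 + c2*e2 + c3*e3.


Reflection formula: a' = -n*a*n, with n = e3 (unit vector, n^2 = 1).
For reflection through hyperplane perp to e3:
The component along e3 flips sign, others stay.
a = (-6, -2, -6)
a' = (-6, -2, 6)
a' = -6*e1 - 2*e2 + 6*e3


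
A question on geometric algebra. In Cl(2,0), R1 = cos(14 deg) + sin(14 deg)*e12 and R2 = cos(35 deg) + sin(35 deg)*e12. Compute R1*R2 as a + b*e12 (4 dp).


Same-plane rotors commute and their half-angles add:
R1*R2 = cos(a1 + a2) + sin(a1 + a2)*e12.
a1 + a2 = 14 + 35 = 49 deg
cos(49 deg) = 0.6561
sin(49 deg) = 0.7547
R1*R2 = 0.6561 + 0.7547*e12


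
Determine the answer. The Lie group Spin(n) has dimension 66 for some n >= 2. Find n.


dim Spin(n) = dim so(n) = n(n-1)/2.
Solve n(n-1)/2 = 66, i.e. n^2 - n - 132 = 0.
Discriminant = 1 + 8*66 = 529
n = (1 + sqrt(529))/2 = (1 + 23)/2 = 12


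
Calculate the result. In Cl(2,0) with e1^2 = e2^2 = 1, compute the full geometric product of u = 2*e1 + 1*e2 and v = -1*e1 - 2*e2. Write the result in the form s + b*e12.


Expand: (2*e1 + 1*e2)(-1*e1 - 2*e2)
= 2*(-1)*e1e1 + 2*(-2)*e1e2 + 1*(-1)*e2e1 + 1*(-2)*e2e2
Using e1^2 = e2^2 = 1, e2e1 = -e1e2:
Scalar part s = 2*(-1) + 1*(-2) = -2 + (-2) = -4
Bivector part b = 2*(-2) - 1*(-1) = -4 - (-1) = -3
uv = -4 - 3*e12


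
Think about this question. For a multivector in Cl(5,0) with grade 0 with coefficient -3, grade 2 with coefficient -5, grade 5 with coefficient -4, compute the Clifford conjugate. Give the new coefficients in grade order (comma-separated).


Clifford conjugate sign for grade k: (-1)^(k(k+1)/2)
Grade 0: (-1)^(0*1/2) = (-1)^0 = 1, coeff -3 -> -3
Grade 2: (-1)^(2*3/2) = (-1)^3 = -1, coeff -5 -> 5
Grade 5: (-1)^(5*6/2) = (-1)^15 = -1, coeff -4 -> 4
Conjugated coefficients: -3, 5, 4


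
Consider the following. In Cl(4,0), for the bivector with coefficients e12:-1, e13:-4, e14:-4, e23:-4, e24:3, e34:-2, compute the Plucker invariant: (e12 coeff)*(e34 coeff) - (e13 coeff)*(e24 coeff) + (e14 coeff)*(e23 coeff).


Plucker relation: af - be + cd
a*f = (-1)*(-2) = 2
b*e = (-4)*3 = -12
c*d = (-4)*(-4) = 16
af - be + cd = 2 - (-12) + 16
= 30


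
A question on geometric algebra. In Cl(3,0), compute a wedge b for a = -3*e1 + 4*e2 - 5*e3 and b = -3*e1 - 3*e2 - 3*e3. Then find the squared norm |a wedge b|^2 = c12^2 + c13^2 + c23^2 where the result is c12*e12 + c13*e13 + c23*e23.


a wedge b = (a1*b2 - a2*b1)*e12 + (a1*b3 - a3*b1)*e13 + (a2*b3 - a3*b2)*e23
e12 coeff: (-3)*(-3) - 4*(-3) = 9 - (-12) = 21
e13 coeff: (-3)*(-3) - (-5)*(-3) = 9 - 15 = -6
e23 coeff: 4*(-3) - (-5)*(-3) = -12 - 15 = -27
|a wedge b|^2 = 21^2 + (-6)^2 + (-27)^2
= 441 + 36 + 729
= 1206


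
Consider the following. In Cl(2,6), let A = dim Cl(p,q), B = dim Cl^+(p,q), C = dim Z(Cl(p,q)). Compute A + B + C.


n = 2 + 6 = 8
Total dim = 2^8 = 256
Even subalgebra dim = 2^7 = 128
n is even, so center dim = 1
Sum = 256 + 128 + 1 = 385


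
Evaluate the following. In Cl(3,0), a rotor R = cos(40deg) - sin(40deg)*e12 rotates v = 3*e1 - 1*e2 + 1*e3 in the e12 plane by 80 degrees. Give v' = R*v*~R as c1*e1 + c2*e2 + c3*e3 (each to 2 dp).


Rotor R = cos(40deg) - sin(40deg)*e12
Rotation angle theta = 2 * 40 = 80 degrees in the e12 plane (e1 -> e2).
The component perpendicular to the plane (e3) is invariant: v'_3 = v3 = 1.00
cos(80deg) = 0.1736, sin(80deg) = 0.9848
v'_1 = v1*cos(theta) - v2*sin(theta) = 3*0.1736 - (-1)*0.9848 = 1.51
v'_2 = v1*sin(theta) + v2*cos(theta) = 3*0.9848 + (-1)*0.1736 = 2.78
v' = 1.51*e1 + 2.78*e2 + 1.00*e3


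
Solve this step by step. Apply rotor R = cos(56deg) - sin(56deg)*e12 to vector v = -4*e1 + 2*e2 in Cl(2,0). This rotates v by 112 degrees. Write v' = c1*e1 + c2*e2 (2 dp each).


Rotor R = cos(56deg) - sin(56deg)*e12
Rotation angle theta = 2 * 56 = 112 degrees
v' = R*v*~R rotates v by theta.
cos(112deg) = -0.3746, sin(112deg) = 0.9272
v'_1 = -4*cos(112deg) - 2*sin(112deg)
= -4*(-0.3746) - 2*0.9272
= -0.36
v'_2 = -4*sin(112deg) + 2*cos(112deg)
= -4*0.9272 + 2*(-0.3746)
= -4.46
v' = -0.36*e1 - 4.46*e2


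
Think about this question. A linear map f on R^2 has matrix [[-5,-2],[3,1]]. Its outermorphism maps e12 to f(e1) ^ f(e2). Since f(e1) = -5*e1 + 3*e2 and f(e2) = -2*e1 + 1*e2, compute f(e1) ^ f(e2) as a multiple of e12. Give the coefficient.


The outermorphism of a linear map f sends e1^e2 to f(e1)^f(e2).
f(e1) = -5*e1 + 3*e2
f(e2) = -2*e1 + 1*e2
f(e1) ^ f(e2) = (-5*e1 + 3*e2) ^ (-2*e1 + 1*e2)
= (-5)*1*e12 + 3*(-2)*e21
= (-5 - (-6))*e12
= 1*e12
Coefficient = 1


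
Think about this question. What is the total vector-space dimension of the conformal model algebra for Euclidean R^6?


The conformal model of R^6 uses Cl(7,1): the 6 Euclidean generators plus two extra orthogonal generators e+ (e+^2 = +1) and e- (e-^2 = -1), from which the null vectors e0, einf are built.
Number of generators m = 6 + 2 = 8.
dim Cl(p,q) = 2^m = 2^8 = 256


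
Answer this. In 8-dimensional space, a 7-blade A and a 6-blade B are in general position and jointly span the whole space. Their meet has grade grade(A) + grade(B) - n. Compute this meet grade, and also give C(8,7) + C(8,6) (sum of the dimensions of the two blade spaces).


Meet grade = grade(A) + grade(B) - n
= 7 + 6 - 8 = 5
C(8,7) = 8
C(8,6) = 28
dim_A + dim_B = 8 + 28 = 36


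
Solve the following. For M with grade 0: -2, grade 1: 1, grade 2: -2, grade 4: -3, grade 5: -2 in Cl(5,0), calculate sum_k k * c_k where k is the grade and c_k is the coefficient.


Grade-weighted sum = sum of grade_k * coefficient_k
0*(-2) = 0
1*1 = 1
2*(-2) = -4
4*(-3) = -12
5*(-2) = -10
Total = 0 + 1 + (-4) + (-12) + (-10) = -25


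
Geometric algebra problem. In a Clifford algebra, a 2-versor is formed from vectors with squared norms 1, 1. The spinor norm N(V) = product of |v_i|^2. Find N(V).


Spinor norm N(V) = |v1|^2 * |v2|^2 * ... * |v2|^2
= 1 * 1
Running product: 1, 1
N(V) = 1


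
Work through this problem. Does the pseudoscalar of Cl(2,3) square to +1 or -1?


The pseudoscalar I = e1...e_n (product of all n generators) of Cl(p,q) satisfies I^2 = (-1)^(q + n(n-1)/2).
p = 2, q = 3, n = p + q = 5
n(n-1)/2 = 5 * 4 / 2 = 10
Exponent = q + n(n-1)/2 = 3 + 10 = 13
I^2 = (-1)^13 = -1


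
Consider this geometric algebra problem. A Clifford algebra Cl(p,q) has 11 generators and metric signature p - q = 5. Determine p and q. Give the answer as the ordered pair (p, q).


We need p + q = 11 and p - q = 5.
Adding: 2p = 11 + 5 = 16, so p = 8.
Then q = 11 - 8 = 3.
(p, q) = (8, 3)


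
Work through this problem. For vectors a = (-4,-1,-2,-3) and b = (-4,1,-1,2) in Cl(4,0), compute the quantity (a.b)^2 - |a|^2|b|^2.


a . b = (-4)*(-4) + (-1)*1 + (-2)*(-1) + (-3)*2
= 16 + (-1) + 2 + (-6) = 11
|a|^2 = (-4)^2 + (-1)^2 + (-2)^2 + (-3)^2 = 30
|b|^2 = (-4)^2 + 1^2 + (-1)^2 + 2^2 = 22
(a.b)^2 = 11^2 = 121
|a|^2 * |b|^2 = 30 * 22 = 660
Result = 121 - 660 = -539


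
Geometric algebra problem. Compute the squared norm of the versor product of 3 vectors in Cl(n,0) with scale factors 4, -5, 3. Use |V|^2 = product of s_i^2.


Each vector v_i has |v_i|^2 = s_i^2
Squared scales: 4^2 = 16, (-5)^2 = 25, 3^2 = 9
|V|^2 = 16 * 25 * 9
= 3600


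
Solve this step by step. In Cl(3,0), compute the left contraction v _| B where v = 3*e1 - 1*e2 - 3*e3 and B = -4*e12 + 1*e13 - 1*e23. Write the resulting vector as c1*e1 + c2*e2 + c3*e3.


Left contraction v _| B = <vB>_1 (grade-1 part of the geometric product vB).
Using e1_|e12 = e2, e2_|e12 = -e1, e1_|e13 = e3, e3_|e13 = -e1, e2_|e23 = e3, e3_|e23 = -e2:
e1 coeff: -v2*b12 - v3*b13 = -(-1)*(-4) - (-3)*(1) = -1
e2 coeff: v1*b12 - v3*b23 = (3)*(-4) - (-3)*(-1) = -15
e3 coeff: v1*b13 + v2*b23 = (3)*(1) + (-1)*(-1) = 4
v _| B = -1*e1 - 15*e2 + 4*e3


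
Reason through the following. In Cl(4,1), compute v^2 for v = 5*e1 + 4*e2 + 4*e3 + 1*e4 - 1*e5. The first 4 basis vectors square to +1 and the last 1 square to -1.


v^2 = sum of c_i^2 * e_i^2
Positive signature terms (e_i^2 = +1): 5^2 + 4^2 + 4^2 + 1^2 = 58
Negative signature terms (e_j^2 = -1): (-1)^2 = 1
v^2 = 58 - 1 = 57


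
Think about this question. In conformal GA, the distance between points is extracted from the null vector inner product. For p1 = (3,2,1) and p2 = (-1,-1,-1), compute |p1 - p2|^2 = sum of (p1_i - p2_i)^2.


p1 - p2 = (4, 3, 2)
|p1 - p2|^2 = 4^2 + 3^2 + 2^2
= 16 + 9 + 4
= 29


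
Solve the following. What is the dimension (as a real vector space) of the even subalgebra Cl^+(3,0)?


Even subalgebra dimension = 2^(n-1)
n = 3 + 0 = 3
2^(3 - 1) = 2^2 = 4
Verification: sum of C(3,k) for even k = 1 + 3 = 4
Result = 4


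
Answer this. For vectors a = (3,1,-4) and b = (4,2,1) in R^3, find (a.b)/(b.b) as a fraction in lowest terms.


Projection coefficient = (a . b) / (b . b)
a . b = 3*4 + 1*2 + (-4)*1
= 12 + 2 + (-4) = 10
b . b = 4^2 + 2^2 + 1^2
= 16 + 4 + 1 = 21
Coefficient = 10/21
In lowest terms: 10/21


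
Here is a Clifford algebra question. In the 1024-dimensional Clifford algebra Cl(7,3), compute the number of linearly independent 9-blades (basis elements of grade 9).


Number of grade-k basis blades in Cl(p,q) with n = p + q is C(n, k).
n = 7 + 3 = 10
C(10, 9) = 10! / (9! * 1!)
= 3628800 / (362880 * 1)
= 10


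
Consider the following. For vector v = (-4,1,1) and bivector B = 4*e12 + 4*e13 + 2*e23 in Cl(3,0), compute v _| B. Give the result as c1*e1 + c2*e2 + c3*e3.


Left contraction v _| B = <vB>_1 (grade-1 part of the geometric product vB).
Using e1_|e12 = e2, e2_|e12 = -e1, e1_|e13 = e3, e3_|e13 = -e1, e2_|e23 = e3, e3_|e23 = -e2:
e1 coeff: -v2*b12 - v3*b13 = -(1)*(4) - (1)*(4) = -8
e2 coeff: v1*b12 - v3*b23 = (-4)*(4) - (1)*(2) = -18
e3 coeff: v1*b13 + v2*b23 = (-4)*(4) + (1)*(2) = -14
v _| B = -8*e1 - 18*e2 - 14*e3


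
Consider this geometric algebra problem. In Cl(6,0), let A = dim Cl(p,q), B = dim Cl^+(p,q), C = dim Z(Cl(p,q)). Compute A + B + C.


n = 6 + 0 = 6
Total dim = 2^6 = 64
Even subalgebra dim = 2^5 = 32
n is even, so center dim = 1
Sum = 64 + 32 + 1 = 97


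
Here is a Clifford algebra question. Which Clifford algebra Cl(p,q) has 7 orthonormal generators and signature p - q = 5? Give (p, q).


We need p + q = 7 and p - q = 5.
Adding: 2p = 7 + 5 = 12, so p = 6.
Then q = 7 - 6 = 1.
(p, q) = (6, 1)


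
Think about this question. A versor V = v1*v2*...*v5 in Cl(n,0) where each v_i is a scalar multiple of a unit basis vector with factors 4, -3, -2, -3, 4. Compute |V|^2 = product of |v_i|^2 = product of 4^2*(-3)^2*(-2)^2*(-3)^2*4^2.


Each vector v_i has |v_i|^2 = s_i^2
Squared scales: 4^2 = 16, (-3)^2 = 9, (-2)^2 = 4, (-3)^2 = 9, 4^2 = 16
|V|^2 = 16 * 9 * 4 * 9 * 16
= 82944


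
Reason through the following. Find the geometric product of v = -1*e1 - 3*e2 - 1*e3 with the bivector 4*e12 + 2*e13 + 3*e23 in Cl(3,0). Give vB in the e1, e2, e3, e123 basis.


vB has grade-1 (vector) and grade-3 (trivector) parts: vB = (v _| B) + (v ^ B).
Vector part <vB>_1:
  e1: -v2*b12 - v3*b13 = -(-3)*(4) - (-1)*(2) = 14
  e2: v1*b12 - v3*b23 = (-1)*(4) - (-1)*(3) = -1
  e3: v1*b13 + v2*b23 = (-1)*(2) + (-3)*(3) = -11
Trivector part <vB>_3:
  e123: v1*b23 - v2*b13 + v3*b12 = (-1)*(3) - (-3)*(2) + (-1)*(4) = -1
vB = 14*e1 - 1*e2 - 11*e3 - 1*e123


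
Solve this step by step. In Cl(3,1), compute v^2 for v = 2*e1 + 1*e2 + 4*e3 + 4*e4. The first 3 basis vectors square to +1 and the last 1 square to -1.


v^2 = sum of c_i^2 * e_i^2
Positive signature terms (e_i^2 = +1): 2^2 + 1^2 + 4^2 = 21
Negative signature terms (e_j^2 = -1): 4^2 = 16
v^2 = 21 - 16 = 5
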